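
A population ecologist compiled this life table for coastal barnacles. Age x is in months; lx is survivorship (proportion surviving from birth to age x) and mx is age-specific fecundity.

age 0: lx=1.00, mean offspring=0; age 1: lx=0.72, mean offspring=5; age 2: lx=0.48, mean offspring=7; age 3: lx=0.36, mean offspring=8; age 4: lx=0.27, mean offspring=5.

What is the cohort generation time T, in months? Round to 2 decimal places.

lx·mx: 0, 3.6, 3.36, 2.88, 1.35 → R0 = 11.19
x·lx·mx: 0, 3.6, 6.72, 8.64, 5.4 → Σ = 24.36
T = 24.36 / 11.19 = 2.176944… → 2.18

2.18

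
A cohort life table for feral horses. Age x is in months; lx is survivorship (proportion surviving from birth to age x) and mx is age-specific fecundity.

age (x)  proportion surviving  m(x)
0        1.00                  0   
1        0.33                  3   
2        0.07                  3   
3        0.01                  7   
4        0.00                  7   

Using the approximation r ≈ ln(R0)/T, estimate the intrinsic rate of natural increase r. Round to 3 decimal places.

R0 = Σ lx·mx = 0 + 0.99 + 0.21 + 0.07 + 0 = 1.27
Σ x·lx·mx = 1.62; T = 1.62/1.27 = 1.27559…
r ≈ ln(R0)/T = ln(1.27)/1.27559… = 0.18738… → 0.187

0.187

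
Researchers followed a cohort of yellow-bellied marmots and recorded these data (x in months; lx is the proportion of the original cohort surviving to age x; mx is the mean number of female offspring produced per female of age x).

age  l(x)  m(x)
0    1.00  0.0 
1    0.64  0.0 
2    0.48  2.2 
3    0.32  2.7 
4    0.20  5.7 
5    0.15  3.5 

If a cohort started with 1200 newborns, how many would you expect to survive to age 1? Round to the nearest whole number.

Expected survivors = N0 · l_1 = 1200 × 0.64 = 768 → 768

768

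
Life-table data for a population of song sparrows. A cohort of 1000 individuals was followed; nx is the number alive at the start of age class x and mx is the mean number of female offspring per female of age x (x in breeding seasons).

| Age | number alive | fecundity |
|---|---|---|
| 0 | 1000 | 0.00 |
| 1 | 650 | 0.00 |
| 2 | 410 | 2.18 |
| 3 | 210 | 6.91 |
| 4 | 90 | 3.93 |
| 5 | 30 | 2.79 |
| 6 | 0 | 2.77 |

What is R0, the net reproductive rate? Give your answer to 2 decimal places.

2.78

lx = nx/n0 = nx/1000: 1, 0.65, 0.41, 0.21, 0.09, 0.03, 0
lx·mx by age: 0, 0, 0.8938, 1.4511, 0.3537, 0.0837, 0
R0 = Σ lx·mx = 2.7823 → 2.78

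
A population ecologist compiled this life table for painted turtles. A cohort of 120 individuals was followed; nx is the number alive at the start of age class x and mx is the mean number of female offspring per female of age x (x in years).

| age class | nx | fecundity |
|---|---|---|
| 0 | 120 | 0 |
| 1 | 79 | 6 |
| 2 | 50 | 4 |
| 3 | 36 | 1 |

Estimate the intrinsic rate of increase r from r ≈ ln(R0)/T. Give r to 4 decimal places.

lx = nx/n0 = nx/120: 1, 0.65833…, 0.41667…, 0.3
R0 = Σ lx·mx = 0 + 3.95… + 1.66667… + 0.3 = 5.916667…
Σ x·lx·mx = 8.183333…; T = 8.183333…/5.916667… = 1.3831…
r ≈ ln(R0)/T = ln(5.916667…)/1.3831… = 1.285355… → 1.2854

1.2854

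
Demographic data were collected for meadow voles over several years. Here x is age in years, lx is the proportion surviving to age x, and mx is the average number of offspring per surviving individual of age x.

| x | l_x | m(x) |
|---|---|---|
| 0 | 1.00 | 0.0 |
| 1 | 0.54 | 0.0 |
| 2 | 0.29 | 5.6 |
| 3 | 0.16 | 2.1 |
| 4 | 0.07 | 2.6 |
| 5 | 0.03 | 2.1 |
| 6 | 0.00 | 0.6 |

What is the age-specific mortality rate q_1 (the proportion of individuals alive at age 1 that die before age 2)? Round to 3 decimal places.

q_1 = (l_1 − l_2) / l_1 = (0.54 − 0.29) / 0.54
     = 0.25 / 0.54 = 0.462963… → 0.463

0.463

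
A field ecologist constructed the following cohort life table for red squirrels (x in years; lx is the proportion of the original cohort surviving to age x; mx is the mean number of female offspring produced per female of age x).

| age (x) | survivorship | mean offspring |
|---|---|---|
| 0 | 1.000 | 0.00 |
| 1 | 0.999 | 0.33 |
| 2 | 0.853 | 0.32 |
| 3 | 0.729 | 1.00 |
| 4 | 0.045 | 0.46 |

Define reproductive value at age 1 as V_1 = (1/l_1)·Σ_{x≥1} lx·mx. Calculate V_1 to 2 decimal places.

lx·mx for x ≥ 1: 0.32967, 0.27296, 0.729, 0.0207 → sum = 1.35233
V_1 = 1.35233 / l_1 = 1.35233 / 0.999 = 1.353684… → 1.35

1.35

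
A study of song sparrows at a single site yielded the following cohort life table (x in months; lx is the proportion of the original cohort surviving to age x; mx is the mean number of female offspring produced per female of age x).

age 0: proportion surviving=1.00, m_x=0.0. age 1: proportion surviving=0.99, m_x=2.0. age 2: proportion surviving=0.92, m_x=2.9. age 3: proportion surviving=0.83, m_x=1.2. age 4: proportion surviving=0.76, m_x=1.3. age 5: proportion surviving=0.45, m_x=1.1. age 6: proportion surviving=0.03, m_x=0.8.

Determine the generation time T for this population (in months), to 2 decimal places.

2.36

lx·mx: 0, 1.98, 2.668, 0.996, 0.988, 0.495, 0.024 → R0 = 7.151
x·lx·mx: 0, 1.98, 5.336, 2.988, 3.952, 2.475, 0.144 → Σ = 16.875
T = 16.875 / 7.151 = 2.35981… → 2.36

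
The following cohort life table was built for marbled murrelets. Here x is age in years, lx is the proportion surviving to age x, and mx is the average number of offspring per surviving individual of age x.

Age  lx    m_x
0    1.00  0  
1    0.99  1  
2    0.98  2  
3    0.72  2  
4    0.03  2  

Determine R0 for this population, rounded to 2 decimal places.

4.45

lx·mx by age: 0, 0.99, 1.96, 1.44, 0.06
R0 = Σ lx·mx = 4.45 → 4.45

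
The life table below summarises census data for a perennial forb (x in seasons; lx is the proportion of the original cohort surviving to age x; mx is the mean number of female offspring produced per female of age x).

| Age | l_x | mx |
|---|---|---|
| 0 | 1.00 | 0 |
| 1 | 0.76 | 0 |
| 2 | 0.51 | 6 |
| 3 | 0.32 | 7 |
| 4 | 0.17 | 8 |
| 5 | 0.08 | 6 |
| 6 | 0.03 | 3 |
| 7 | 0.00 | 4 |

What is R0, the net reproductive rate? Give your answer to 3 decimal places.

lx·mx by age: 0, 0, 3.06, 2.24, 1.36, 0.48, 0.09, 0
R0 = Σ lx·mx = 7.23 → 7.230

7.230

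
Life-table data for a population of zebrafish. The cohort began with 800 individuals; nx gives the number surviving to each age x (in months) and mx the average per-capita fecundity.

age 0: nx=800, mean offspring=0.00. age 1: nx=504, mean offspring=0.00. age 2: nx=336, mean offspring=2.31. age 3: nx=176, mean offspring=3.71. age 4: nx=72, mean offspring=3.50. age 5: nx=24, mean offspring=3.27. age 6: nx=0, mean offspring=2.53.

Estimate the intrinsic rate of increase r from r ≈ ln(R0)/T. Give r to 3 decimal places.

lx = nx/n0 = nx/800: 1, 0.63, 0.42, 0.22, 0.09, 0.03, 0
R0 = Σ lx·mx = 0 + 0 + 0.9702 + 0.8162 + 0.315 + 0.0981 + 0 = 2.1995
Σ x·lx·mx = 6.1395; T = 6.1395/2.1995 = 2.79132…
r ≈ ln(R0)/T = ln(2.1995)/2.79132… = 0.28239… → 0.282

0.282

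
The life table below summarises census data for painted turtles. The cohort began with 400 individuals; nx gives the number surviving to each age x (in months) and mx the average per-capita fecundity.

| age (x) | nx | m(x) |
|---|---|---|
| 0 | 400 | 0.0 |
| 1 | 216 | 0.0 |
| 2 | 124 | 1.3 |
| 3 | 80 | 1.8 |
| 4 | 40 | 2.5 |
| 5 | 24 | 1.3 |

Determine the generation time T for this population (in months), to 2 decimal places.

3.00

lx = nx/n0 = nx/400: 1, 0.54, 0.31, 0.2, 0.1, 0.06
lx·mx: 0, 0, 0.403, 0.36, 0.25, 0.078 → R0 = 1.091
x·lx·mx: 0, 0, 0.806, 1.08, 1, 0.39 → Σ = 3.276
T = 3.276 / 1.091 = 3.00275… → 3.00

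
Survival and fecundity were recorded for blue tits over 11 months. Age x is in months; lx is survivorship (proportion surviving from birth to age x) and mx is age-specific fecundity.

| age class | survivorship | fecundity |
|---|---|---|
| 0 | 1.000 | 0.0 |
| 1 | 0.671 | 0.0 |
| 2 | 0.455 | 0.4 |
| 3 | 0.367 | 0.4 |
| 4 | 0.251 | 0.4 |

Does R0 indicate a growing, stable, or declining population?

R0 = Σ lx·mx = 0 + 0 + 0.182 + 0.1468 + 0.1004 = 0.4292
R0 < 1, so the population is declining.

declining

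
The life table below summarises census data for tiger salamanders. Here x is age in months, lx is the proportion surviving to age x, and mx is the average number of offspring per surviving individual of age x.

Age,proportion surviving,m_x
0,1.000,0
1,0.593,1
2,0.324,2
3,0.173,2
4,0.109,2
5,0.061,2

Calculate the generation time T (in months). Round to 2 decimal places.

lx·mx: 0, 0.593, 0.648, 0.346, 0.218, 0.122 → R0 = 1.927
x·lx·mx: 0, 0.593, 1.296, 1.038, 0.872, 0.61 → Σ = 4.409
T = 4.409 / 1.927 = 2.288012… → 2.29

2.29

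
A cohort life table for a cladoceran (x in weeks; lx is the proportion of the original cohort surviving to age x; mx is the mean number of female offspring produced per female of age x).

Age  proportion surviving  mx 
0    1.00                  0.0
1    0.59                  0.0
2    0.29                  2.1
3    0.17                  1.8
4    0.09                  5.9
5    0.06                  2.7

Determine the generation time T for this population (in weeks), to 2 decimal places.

lx·mx: 0, 0, 0.609, 0.306, 0.531, 0.162 → R0 = 1.608
x·lx·mx: 0, 0, 1.218, 0.918, 2.124, 0.81 → Σ = 5.07
T = 5.07 / 1.608 = 3.152985… → 3.15

3.15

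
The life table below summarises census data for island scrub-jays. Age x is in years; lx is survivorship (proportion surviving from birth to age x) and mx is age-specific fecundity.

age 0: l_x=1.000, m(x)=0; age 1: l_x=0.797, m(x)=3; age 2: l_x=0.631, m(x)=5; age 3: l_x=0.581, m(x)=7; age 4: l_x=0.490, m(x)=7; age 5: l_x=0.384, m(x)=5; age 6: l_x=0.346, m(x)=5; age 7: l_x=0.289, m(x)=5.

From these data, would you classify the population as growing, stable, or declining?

growing

R0 = Σ lx·mx = 0 + 2.391 + 3.155 + 4.067 + 3.43 + 1.92 + 1.73 + 1.445 = 18.138
R0 > 1, so the population is growing.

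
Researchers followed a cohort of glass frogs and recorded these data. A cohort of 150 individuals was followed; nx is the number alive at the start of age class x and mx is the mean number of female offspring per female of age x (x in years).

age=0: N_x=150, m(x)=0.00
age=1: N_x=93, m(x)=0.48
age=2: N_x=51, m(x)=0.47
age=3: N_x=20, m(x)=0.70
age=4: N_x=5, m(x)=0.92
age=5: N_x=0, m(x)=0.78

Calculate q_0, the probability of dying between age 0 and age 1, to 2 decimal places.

0.38

lx = nx/n0 = nx/150: 1, 0.62, 0.34, 0.13333…, 0.03333…, 0
q_0 = (l_0 − l_1) / l_0 = (1 − 0.62) / 1
     = 0.38 / 1 = 0.38 → 0.38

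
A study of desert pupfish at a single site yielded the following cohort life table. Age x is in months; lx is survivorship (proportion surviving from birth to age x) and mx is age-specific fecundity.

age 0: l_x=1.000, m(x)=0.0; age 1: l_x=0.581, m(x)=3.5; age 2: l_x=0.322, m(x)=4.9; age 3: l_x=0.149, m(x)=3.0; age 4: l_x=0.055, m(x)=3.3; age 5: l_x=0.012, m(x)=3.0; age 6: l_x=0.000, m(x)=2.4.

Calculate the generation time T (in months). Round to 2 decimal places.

lx·mx: 0, 2.0335, 1.5778, 0.447, 0.1815, 0.036, 0 → R0 = 4.2758
x·lx·mx: 0, 2.0335, 3.1556, 1.341, 0.726, 0.18, 0 → Σ = 7.4361
T = 7.4361 / 4.2758 = 1.739113… → 1.74

1.74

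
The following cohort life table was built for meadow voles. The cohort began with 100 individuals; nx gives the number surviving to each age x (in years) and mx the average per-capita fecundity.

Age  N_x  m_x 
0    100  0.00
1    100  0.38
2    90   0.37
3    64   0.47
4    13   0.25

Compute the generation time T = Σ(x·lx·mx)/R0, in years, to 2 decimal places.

lx = nx/n0 = nx/100: 1, 1, 0.9, 0.64, 0.13
lx·mx: 0, 0.38, 0.333, 0.3008, 0.0325 → R0 = 1.0463
x·lx·mx: 0, 0.38, 0.666, 0.9024, 0.13 → Σ = 2.0784
T = 2.0784 / 1.0463 = 1.986428… → 1.99

1.99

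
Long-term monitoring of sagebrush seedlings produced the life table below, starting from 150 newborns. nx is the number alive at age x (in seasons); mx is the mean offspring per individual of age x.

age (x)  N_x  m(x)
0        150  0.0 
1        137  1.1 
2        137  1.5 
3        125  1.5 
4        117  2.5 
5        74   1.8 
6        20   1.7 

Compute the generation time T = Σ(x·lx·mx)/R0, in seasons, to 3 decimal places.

3.153

lx = nx/n0 = nx/150: 1, 0.91333…, 0.91333…, 0.83333…, 0.78, 0.49333…, 0.13333…
lx·mx: 0, 1.004667…, 1.37…, 1.25…, 1.95, 0.888…, 0.226667… → R0 = 6.689333…
x·lx·mx: 0, 1.004667…, 2.74…, 3.75…, 7.8, 4.44…, 1.36… → Σ = 21.094667…
T = 21.094667… / 6.689333… = 3.153478… → 3.153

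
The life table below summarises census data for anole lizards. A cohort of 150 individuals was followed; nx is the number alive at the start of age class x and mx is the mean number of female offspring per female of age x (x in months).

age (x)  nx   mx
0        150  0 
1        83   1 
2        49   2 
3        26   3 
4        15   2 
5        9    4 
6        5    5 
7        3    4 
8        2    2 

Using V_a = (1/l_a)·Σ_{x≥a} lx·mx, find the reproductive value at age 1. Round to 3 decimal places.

4.410

lx = nx/n0 = nx/150: 1, 0.55333…, 0.32667…, 0.17333…, 0.1, 0.06, 0.03333…, 0.02, 0.01333…
lx·mx for x ≥ 1: 0.553333…, 0.653333…, 0.52…, 0.2, 0.24, 0.166667…, 0.08, 0.026667… → sum = 2.44…
V_1 = 2.44… / l_1 = 2.44… / 0.553333… = 4.409639… → 4.410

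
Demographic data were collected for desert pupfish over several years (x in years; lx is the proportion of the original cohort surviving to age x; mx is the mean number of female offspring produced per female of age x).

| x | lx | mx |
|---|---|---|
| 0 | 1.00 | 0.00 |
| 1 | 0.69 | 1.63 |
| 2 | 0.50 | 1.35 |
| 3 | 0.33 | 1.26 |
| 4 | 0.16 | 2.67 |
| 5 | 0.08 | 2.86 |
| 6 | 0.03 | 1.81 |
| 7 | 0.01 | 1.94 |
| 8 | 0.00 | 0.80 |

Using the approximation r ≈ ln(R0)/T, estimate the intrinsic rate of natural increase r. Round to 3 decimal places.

0.452

R0 = Σ lx·mx = 0 + 1.1247 + 0.675 + 0.4158 + 0.4272 + 0.2288 + 0.0543 + 0.0194 + 0 = 2.9452
Σ x·lx·mx = 7.0365; T = 7.0365/2.9452 = 2.38914…
r ≈ ln(R0)/T = ln(2.9452)/2.38914… = 0.45212… → 0.452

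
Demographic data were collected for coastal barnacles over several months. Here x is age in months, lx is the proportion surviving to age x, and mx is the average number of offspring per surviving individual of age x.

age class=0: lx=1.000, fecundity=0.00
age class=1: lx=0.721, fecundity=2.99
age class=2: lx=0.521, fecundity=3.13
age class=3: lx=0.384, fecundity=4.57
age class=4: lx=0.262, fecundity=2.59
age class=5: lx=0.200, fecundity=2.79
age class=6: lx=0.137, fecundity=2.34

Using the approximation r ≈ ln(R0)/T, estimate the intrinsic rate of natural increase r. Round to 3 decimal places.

R0 = Σ lx·mx = 0 + 2.15579 + 1.63073 + 1.75488 + 0.67858 + 0.558 + 0.32058 = 7.09856
Σ x·lx·mx = 18.10969; T = 18.10969/7.09856 = 2.55118…
r ≈ ln(R0)/T = ln(7.09856)/2.55118… = 0.76823… → 0.768

0.768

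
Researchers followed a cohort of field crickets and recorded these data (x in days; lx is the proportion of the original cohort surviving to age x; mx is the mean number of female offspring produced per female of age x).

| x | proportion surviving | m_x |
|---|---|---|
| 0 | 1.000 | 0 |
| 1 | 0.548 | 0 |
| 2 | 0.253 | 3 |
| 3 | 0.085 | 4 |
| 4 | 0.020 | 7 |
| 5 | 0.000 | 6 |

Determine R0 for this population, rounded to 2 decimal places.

lx·mx by age: 0, 0, 0.759, 0.34, 0.14, 0
R0 = Σ lx·mx = 1.239 → 1.24

1.24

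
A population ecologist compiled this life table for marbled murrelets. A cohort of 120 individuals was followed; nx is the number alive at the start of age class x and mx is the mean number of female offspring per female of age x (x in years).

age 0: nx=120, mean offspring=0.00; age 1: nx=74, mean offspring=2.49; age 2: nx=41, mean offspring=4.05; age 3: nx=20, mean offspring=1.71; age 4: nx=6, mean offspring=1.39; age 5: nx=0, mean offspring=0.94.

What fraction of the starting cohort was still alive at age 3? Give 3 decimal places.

0.167

l_3 = n_3/n_0 = 20/120 = 0.166667… → 0.167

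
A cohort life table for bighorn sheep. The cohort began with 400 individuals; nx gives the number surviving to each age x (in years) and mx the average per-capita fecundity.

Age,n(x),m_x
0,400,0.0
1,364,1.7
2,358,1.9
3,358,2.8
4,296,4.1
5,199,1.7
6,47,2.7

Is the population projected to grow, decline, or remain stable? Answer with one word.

lx = nx/n0 = nx/400: 1, 0.91, 0.895, 0.895, 0.74, 0.4975, 0.1175
R0 = Σ lx·mx = 0 + 1.547 + 1.7005 + 2.506 + 3.034 + 0.84575 + 0.31725 = 9.9505
R0 > 1, so the population is growing.

growing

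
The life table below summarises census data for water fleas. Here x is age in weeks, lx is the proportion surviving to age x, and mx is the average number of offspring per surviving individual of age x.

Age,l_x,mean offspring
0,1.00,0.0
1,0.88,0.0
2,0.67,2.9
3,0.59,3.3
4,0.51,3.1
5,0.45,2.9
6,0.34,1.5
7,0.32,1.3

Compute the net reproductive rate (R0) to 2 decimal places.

7.70

lx·mx by age: 0, 0, 1.943, 1.947, 1.581, 1.305, 0.51, 0.416
R0 = Σ lx·mx = 7.702 → 7.70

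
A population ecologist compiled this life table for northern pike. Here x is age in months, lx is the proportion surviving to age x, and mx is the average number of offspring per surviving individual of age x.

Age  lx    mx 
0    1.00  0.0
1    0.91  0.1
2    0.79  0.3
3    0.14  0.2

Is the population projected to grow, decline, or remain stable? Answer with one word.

declining

R0 = Σ lx·mx = 0 + 0.091 + 0.237 + 0.028 = 0.356
R0 < 1, so the population is declining.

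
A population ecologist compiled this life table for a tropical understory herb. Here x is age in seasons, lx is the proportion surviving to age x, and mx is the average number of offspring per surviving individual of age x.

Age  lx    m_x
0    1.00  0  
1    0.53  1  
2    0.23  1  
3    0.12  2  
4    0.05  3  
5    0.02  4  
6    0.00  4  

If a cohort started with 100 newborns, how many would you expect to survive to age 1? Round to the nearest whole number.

53

Expected survivors = N0 · l_1 = 100 × 0.53 = 53 → 53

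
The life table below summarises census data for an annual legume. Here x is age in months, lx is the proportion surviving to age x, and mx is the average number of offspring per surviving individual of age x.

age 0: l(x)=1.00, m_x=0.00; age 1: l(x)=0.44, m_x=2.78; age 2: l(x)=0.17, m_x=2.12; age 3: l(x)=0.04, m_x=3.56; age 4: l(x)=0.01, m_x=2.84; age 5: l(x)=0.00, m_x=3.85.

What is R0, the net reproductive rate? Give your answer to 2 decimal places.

1.75

lx·mx by age: 0, 1.2232, 0.3604, 0.1424, 0.0284, 0
R0 = Σ lx·mx = 1.7544 → 1.75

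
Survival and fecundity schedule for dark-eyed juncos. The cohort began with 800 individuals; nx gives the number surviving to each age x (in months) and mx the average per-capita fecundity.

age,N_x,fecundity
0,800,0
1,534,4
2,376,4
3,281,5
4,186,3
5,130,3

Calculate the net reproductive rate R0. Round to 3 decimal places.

7.491

lx = nx/n0 = nx/800: 1, 0.6675, 0.47, 0.35125, 0.2325, 0.1625
lx·mx by age: 0, 2.67, 1.88, 1.75625, 0.6975, 0.4875
R0 = Σ lx·mx = 7.49125 → 7.491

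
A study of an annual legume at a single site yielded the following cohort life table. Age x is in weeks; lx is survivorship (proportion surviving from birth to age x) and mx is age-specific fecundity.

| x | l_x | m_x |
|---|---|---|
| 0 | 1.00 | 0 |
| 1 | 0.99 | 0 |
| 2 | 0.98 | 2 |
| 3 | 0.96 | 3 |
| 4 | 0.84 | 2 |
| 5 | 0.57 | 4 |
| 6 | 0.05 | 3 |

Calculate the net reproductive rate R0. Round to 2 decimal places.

8.95

lx·mx by age: 0, 0, 1.96, 2.88, 1.68, 2.28, 0.15
R0 = Σ lx·mx = 8.95 → 8.95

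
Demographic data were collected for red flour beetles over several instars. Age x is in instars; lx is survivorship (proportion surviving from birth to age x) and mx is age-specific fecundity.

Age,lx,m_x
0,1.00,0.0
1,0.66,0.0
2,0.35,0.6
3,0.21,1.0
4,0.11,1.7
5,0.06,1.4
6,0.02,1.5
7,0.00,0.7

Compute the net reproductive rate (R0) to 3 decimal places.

0.721

lx·mx by age: 0, 0, 0.21, 0.21, 0.187, 0.084, 0.03, 0
R0 = Σ lx·mx = 0.721 → 0.721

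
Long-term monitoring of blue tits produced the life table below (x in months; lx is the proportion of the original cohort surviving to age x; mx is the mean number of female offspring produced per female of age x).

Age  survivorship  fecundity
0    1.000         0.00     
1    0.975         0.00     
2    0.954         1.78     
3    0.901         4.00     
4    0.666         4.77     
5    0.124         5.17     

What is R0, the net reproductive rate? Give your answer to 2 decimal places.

lx·mx by age: 0, 0, 1.69812, 3.604, 3.17682, 0.64108
R0 = Σ lx·mx = 9.12002 → 9.12

9.12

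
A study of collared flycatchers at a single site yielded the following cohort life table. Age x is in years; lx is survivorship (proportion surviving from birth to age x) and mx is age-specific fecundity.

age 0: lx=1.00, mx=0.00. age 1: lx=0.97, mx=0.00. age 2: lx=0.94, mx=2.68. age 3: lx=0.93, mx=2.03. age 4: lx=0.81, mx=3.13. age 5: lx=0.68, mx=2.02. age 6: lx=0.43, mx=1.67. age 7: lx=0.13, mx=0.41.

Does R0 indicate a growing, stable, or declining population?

R0 = Σ lx·mx = 0 + 0 + 2.5192 + 1.8879 + 2.5353 + 1.3736 + 0.7181 + 0.0533 = 9.0874
R0 > 1, so the population is growing.

growing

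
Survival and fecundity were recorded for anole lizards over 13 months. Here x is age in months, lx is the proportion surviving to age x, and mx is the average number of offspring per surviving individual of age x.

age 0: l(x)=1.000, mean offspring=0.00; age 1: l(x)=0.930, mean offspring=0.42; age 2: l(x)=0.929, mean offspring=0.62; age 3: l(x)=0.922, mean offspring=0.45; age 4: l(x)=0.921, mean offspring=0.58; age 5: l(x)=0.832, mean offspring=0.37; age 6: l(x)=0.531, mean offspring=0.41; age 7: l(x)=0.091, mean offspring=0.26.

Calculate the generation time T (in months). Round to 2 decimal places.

lx·mx: 0, 0.3906, 0.57598, 0.4149, 0.53418, 0.30784, 0.21771, 0.02366 → R0 = 2.46487
x·lx·mx: 0, 0.3906, 1.15196, 1.2447, 2.13672, 1.5392, 1.30626, 0.16562 → Σ = 7.93506
T = 7.93506 / 2.46487 = 3.219261… → 3.22

3.22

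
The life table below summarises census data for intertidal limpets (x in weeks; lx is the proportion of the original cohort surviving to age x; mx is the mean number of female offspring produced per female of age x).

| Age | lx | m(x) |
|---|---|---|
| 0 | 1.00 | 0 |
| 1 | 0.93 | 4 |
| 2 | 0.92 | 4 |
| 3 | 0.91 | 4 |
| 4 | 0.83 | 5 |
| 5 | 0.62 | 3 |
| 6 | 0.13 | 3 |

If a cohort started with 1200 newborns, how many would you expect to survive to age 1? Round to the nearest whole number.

1116

Expected survivors = N0 · l_1 = 1200 × 0.93 = 1116 → 1116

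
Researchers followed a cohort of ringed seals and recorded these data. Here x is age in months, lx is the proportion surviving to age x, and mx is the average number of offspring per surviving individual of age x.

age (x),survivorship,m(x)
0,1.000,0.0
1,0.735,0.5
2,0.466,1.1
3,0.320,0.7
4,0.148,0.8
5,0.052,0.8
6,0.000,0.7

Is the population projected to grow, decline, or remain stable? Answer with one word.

growing

R0 = Σ lx·mx = 0 + 0.3675 + 0.5126 + 0.224 + 0.1184 + 0.0416 + 0 = 1.2641
R0 > 1, so the population is growing.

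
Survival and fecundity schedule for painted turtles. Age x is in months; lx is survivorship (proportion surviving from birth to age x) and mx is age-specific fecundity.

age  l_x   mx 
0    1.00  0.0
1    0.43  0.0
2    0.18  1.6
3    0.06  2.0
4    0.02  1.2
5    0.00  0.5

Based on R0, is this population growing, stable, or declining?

declining

R0 = Σ lx·mx = 0 + 0 + 0.288 + 0.12 + 0.024 + 0 = 0.432
R0 < 1, so the population is declining.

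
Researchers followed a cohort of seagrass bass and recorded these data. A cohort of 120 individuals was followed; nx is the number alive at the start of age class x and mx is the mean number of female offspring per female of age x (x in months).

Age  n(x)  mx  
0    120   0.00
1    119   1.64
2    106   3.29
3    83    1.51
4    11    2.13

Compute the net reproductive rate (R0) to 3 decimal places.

5.772

lx = nx/n0 = nx/120: 1, 0.99167…, 0.88333…, 0.69167…, 0.09167…
lx·mx by age: 0, 1.626333…, 2.906167…, 1.044417…, 0.19525…
R0 = Σ lx·mx = 5.772167… → 5.772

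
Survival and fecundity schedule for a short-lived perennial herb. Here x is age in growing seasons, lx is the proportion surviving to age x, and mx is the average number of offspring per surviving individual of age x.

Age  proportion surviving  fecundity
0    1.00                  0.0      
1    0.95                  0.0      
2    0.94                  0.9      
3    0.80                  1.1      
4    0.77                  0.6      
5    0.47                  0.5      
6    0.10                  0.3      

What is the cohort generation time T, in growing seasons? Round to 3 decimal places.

3.072

lx·mx: 0, 0, 0.846, 0.88, 0.462, 0.235, 0.03 → R0 = 2.453
x·lx·mx: 0, 0, 1.692, 2.64, 1.848, 1.175, 0.18 → Σ = 7.535
T = 7.535 / 2.453 = 3.071749… → 3.072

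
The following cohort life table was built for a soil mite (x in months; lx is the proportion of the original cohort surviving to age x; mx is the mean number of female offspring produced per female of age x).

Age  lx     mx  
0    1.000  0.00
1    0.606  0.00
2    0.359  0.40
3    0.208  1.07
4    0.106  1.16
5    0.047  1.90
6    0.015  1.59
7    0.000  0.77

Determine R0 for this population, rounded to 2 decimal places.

lx·mx by age: 0, 0, 0.1436, 0.22256, 0.12296, 0.0893, 0.02385, 0
R0 = Σ lx·mx = 0.60227 → 0.60

0.60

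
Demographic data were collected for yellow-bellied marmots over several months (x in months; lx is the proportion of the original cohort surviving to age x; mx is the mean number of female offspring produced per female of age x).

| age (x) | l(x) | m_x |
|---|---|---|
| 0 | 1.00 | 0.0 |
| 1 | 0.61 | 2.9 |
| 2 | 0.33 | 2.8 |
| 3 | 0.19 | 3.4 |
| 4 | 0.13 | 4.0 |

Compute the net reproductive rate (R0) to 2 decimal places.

lx·mx by age: 0, 1.769, 0.924, 0.646, 0.52
R0 = Σ lx·mx = 3.859 → 3.86

3.86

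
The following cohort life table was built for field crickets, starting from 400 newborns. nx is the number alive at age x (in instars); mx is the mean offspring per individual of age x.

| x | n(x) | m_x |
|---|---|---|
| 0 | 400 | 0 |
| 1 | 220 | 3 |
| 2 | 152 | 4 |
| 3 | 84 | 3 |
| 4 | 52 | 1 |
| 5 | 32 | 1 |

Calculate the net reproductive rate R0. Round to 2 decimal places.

lx = nx/n0 = nx/400: 1, 0.55, 0.38, 0.21, 0.13, 0.08
lx·mx by age: 0, 1.65, 1.52, 0.63, 0.13, 0.08
R0 = Σ lx·mx = 4.01 → 4.01

4.01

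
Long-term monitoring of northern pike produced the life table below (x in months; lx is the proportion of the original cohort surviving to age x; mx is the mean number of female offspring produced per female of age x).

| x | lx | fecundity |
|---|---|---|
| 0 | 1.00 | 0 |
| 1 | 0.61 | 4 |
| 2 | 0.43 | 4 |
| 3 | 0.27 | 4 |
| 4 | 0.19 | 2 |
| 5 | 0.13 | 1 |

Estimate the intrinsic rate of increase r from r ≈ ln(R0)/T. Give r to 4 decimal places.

R0 = Σ lx·mx = 0 + 2.44 + 1.72 + 1.08 + 0.38 + 0.13 = 5.75
Σ x·lx·mx = 11.29; T = 11.29/5.75 = 1.96348…
r ≈ ln(R0)/T = ln(5.75)/1.96348… = 0.890868… → 0.8909

0.8909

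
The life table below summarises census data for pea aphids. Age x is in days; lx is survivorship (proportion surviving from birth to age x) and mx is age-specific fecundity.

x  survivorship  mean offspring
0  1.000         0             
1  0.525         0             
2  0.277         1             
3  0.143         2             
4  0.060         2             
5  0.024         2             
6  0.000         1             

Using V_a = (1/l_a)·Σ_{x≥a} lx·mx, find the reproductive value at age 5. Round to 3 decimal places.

lx·mx for x ≥ 5: 0.048, 0 → sum = 0.048
V_5 = 0.048 / l_5 = 0.048 / 0.024 = 2 → 2.000

2.000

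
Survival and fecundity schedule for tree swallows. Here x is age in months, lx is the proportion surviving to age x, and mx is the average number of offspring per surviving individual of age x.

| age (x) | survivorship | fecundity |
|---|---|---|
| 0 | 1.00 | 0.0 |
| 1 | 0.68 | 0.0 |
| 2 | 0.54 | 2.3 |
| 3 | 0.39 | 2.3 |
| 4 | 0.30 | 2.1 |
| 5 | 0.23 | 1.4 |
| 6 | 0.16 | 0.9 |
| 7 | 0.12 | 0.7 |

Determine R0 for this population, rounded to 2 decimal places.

3.32

lx·mx by age: 0, 0, 1.242, 0.897, 0.63, 0.322, 0.144, 0.084
R0 = Σ lx·mx = 3.319 → 3.32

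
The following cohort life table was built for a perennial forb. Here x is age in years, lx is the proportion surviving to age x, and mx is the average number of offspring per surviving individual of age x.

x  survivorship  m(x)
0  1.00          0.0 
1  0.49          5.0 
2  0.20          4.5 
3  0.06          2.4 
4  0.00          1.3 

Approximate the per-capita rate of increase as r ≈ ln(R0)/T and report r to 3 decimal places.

0.934

R0 = Σ lx·mx = 0 + 2.45 + 0.9 + 0.144 + 0 = 3.494
Σ x·lx·mx = 4.682; T = 4.682/3.494 = 1.34001…
r ≈ ln(R0)/T = ln(3.494)/1.34001… = 0.93361… → 0.934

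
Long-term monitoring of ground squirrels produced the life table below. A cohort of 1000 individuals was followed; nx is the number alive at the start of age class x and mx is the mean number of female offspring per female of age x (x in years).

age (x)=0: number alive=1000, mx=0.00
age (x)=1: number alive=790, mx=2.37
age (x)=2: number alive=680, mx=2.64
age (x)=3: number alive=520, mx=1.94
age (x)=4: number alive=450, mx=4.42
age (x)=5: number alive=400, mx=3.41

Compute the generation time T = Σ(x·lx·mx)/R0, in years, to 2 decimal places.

lx = nx/n0 = nx/1000: 1, 0.79, 0.68, 0.52, 0.45, 0.4
lx·mx: 0, 1.8723, 1.7952, 1.0088, 1.989, 1.364 → R0 = 8.0293
x·lx·mx: 0, 1.8723, 3.5904, 3.0264, 7.956, 6.82 → Σ = 23.2651
T = 23.2651 / 8.0293 = 2.897525… → 2.90

2.90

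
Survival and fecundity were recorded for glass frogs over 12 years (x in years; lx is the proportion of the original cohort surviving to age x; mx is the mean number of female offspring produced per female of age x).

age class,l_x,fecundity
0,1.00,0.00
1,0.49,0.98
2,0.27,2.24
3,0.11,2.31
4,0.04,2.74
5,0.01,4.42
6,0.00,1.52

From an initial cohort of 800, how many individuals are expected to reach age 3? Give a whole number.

Expected survivors = N0 · l_3 = 800 × 0.11 = 88 → 88

88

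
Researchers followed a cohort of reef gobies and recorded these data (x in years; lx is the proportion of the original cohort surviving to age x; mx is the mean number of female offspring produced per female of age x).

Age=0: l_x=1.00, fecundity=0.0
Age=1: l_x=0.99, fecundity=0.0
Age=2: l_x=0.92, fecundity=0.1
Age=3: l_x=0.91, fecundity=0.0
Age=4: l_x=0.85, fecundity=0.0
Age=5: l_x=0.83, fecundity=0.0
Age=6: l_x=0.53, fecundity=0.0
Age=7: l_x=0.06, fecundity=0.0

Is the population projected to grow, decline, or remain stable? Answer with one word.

R0 = Σ lx·mx = 0 + 0 + 0.092 + 0 + 0 + 0 + 0 + 0 = 0.092
R0 < 1, so the population is declining.

declining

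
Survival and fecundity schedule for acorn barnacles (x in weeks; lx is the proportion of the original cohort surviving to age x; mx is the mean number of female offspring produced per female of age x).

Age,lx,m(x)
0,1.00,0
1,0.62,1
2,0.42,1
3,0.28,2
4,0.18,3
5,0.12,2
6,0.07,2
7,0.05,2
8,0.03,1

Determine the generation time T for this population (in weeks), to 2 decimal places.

3.12

lx·mx: 0, 0.62, 0.42, 0.56, 0.54, 0.24, 0.14, 0.1, 0.03 → R0 = 2.65
x·lx·mx: 0, 0.62, 0.84, 1.68, 2.16, 1.2, 0.84, 0.7, 0.24 → Σ = 8.28
T = 8.28 / 2.65 = 3.124528… → 3.12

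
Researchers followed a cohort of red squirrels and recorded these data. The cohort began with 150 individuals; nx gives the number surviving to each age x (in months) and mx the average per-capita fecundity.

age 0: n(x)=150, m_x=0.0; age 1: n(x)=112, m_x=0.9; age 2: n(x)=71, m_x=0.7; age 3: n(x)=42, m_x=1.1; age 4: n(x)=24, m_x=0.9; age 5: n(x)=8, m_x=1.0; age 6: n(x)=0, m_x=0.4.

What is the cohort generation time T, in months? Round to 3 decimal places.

2.056

lx = nx/n0 = nx/150: 1, 0.74667…, 0.47333…, 0.28, 0.16, 0.05333…, 0
lx·mx: 0, 0.672…, 0.331333…, 0.308, 0.144, 0.053333…, 0 → R0 = 1.508667…
x·lx·mx: 0, 0.672…, 0.662667…, 0.924, 0.576, 0.266667…, 0 → Σ = 3.101333…
T = 3.101333… / 1.508667… = 2.055678… → 2.056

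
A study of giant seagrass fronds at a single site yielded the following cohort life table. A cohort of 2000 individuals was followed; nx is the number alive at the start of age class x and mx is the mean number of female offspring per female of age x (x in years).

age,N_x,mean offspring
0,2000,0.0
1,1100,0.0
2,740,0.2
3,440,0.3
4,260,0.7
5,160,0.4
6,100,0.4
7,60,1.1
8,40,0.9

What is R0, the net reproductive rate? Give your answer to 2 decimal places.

lx = nx/n0 = nx/2000: 1, 0.55, 0.37, 0.22, 0.13, 0.08, 0.05, 0.03, 0.02
lx·mx by age: 0, 0, 0.074, 0.066, 0.091, 0.032, 0.02, 0.033, 0.018
R0 = Σ lx·mx = 0.334 → 0.33

0.33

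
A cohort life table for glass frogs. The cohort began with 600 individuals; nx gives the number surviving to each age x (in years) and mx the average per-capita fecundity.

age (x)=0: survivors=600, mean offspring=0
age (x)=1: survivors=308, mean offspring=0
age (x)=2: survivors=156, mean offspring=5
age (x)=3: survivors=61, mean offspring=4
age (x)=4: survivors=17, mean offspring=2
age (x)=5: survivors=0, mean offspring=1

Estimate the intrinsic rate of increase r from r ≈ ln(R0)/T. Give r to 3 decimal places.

lx = nx/n0 = nx/600: 1, 0.51333…, 0.26, 0.10167…, 0.02833…, 0
R0 = Σ lx·mx = 0 + 0 + 1.3 + 0.40667… + 0.05667… + 0 = 1.763333…
Σ x·lx·mx = 4.046667…; T = 4.046667…/1.763333… = 2.2949…
r ≈ ln(R0)/T = ln(1.763333…)/2.2949… = 0.24716… → 0.247

0.247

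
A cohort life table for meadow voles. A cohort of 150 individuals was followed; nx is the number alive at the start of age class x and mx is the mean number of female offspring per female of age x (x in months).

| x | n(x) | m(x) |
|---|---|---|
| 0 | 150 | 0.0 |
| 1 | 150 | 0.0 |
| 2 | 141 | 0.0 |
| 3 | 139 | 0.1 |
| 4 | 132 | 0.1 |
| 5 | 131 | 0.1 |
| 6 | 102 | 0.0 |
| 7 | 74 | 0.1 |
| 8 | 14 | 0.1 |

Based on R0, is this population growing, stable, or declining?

declining

lx = nx/n0 = nx/150: 1, 1, 0.94, 0.92667…, 0.88, 0.87333…, 0.68, 0.49333…, 0.09333…
R0 = Σ lx·mx = 0 + 0 + 0 + 0.092667… + 0.088 + 0.087333… + 0 + 0.049333… + 0.009333… = 0.326667…
R0 < 1, so the population is declining.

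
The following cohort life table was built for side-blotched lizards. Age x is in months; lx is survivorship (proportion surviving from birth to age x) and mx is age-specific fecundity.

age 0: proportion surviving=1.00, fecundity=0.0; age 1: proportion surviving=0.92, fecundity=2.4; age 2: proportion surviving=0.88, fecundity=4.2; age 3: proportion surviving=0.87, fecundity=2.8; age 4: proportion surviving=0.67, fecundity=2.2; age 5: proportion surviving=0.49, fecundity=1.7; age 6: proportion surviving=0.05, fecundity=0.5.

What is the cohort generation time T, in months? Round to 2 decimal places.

lx·mx: 0, 2.208, 3.696, 2.436, 1.474, 0.833, 0.025 → R0 = 10.672
x·lx·mx: 0, 2.208, 7.392, 7.308, 5.896, 4.165, 0.15 → Σ = 27.119
T = 27.119 / 10.672 = 2.541136… → 2.54

2.54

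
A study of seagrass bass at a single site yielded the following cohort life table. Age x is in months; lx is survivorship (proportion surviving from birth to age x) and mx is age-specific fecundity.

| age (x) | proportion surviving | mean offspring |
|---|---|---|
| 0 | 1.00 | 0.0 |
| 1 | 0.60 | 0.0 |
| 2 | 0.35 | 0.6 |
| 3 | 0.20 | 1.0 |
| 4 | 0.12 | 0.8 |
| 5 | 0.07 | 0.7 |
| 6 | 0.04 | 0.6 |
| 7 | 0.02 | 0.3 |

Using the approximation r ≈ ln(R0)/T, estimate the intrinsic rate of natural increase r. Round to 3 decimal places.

R0 = Σ lx·mx = 0 + 0 + 0.21 + 0.2 + 0.096 + 0.049 + 0.024 + 0.006 = 0.585
Σ x·lx·mx = 1.835; T = 1.835/0.585 = 3.13675…
r ≈ ln(R0)/T = ln(0.585)/3.13675… = -0.17092… → -0.171

-0.171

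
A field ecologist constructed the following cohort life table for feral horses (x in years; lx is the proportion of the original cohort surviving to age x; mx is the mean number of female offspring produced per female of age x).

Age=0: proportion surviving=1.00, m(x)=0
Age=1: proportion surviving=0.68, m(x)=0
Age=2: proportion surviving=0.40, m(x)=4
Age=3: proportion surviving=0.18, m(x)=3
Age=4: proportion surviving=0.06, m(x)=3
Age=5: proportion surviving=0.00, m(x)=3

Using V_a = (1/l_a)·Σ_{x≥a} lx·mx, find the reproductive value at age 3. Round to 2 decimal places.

lx·mx for x ≥ 3: 0.54, 0.18, 0 → sum = 0.72
V_3 = 0.72 / l_3 = 0.72 / 0.18 = 4 → 4.00

4.00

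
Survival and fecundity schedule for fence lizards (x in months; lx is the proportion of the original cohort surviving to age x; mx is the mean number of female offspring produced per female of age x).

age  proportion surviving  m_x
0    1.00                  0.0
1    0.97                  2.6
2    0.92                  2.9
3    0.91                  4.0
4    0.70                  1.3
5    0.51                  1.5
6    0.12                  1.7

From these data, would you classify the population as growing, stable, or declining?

R0 = Σ lx·mx = 0 + 2.522 + 2.668 + 3.64 + 0.91 + 0.765 + 0.204 = 10.709
R0 > 1, so the population is growing.

growing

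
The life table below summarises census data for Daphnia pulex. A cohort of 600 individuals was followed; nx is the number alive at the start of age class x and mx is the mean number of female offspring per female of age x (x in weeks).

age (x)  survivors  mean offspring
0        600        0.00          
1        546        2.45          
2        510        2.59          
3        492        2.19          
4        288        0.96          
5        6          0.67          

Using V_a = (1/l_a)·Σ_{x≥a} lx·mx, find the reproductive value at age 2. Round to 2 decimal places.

lx = nx/n0 = nx/600: 1, 0.91, 0.85, 0.82, 0.48, 0.01
lx·mx for x ≥ 2: 2.2015, 1.7958, 0.4608, 0.0067 → sum = 4.4648
V_2 = 4.4648 / l_2 = 4.4648 / 0.85 = 5.252706… → 5.25

5.25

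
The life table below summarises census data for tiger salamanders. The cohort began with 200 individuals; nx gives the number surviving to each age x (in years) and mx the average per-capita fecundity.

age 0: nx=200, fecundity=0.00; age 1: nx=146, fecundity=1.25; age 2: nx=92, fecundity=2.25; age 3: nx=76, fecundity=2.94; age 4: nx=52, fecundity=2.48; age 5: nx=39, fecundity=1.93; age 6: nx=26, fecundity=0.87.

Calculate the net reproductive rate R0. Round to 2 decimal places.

lx = nx/n0 = nx/200: 1, 0.73, 0.46, 0.38, 0.26, 0.195, 0.13
lx·mx by age: 0, 0.9125, 1.035, 1.1172, 0.6448, 0.37635, 0.1131
R0 = Σ lx·mx = 4.19895 → 4.20

4.20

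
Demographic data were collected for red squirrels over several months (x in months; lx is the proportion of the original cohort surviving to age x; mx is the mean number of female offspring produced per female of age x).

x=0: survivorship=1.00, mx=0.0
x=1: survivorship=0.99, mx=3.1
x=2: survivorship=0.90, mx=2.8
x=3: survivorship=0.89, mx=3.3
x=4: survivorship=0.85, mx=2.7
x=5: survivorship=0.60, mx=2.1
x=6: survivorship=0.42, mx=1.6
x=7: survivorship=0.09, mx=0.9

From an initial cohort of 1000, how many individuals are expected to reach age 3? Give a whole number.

Expected survivors = N0 · l_3 = 1000 × 0.89 = 890 → 890

890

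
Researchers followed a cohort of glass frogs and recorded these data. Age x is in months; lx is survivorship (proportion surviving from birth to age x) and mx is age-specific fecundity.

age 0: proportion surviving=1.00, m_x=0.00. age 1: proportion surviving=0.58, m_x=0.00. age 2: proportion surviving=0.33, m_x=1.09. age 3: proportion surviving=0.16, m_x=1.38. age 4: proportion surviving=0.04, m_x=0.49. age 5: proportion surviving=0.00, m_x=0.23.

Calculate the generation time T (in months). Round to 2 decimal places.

lx·mx: 0, 0, 0.3597, 0.2208, 0.0196, 0 → R0 = 0.6001
x·lx·mx: 0, 0, 0.7194, 0.6624, 0.0784, 0 → Σ = 1.4602
T = 1.4602 / 0.6001 = 2.433261… → 2.43

2.43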